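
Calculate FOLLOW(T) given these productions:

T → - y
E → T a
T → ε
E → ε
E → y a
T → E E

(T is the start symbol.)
T is the start symbol, so $ ∈ FOLLOW(T).
In E → T a: T is followed by a, add FIRST(a) \ {ε} = { 'a' }

Taking the union: FOLLOW(T) = { $, 'a' }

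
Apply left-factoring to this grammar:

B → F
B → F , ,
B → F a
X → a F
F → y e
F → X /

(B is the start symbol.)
B → F B'
B' → ε
B' → , ,
B' → a
X → a F
F → y e
F → X /

Left-factoring transforms A → αβ₁ | αβ₂ into A → αA' and A' → β₁ | β₂
(α is the longest common prefix among the alternatives). Repeat until
no nonterminal has two alternatives with a common prefix.

Round 1: B has alternatives sharing prefix 'F'. Introduce B': B → F B'
  Add: B' → ε
  Add: B' → , ,
  Add: B' → a

No remaining common prefixes — done.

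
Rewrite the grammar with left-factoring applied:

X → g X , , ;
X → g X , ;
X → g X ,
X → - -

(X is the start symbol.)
X → g X , X'
X' → , ;
X' → ;
X' → ε
X → - -

Left-factoring transforms A → αβ₁ | αβ₂ into A → αA' and A' → β₁ | β₂
(α is the longest common prefix among the alternatives). Repeat until
no nonterminal has two alternatives with a common prefix.

Round 1: X has alternatives sharing prefix 'g X ,'. Introduce X': X → g X , X'
  Add: X' → , ;
  Add: X' → ;
  Add: X' → ε

No remaining common prefixes — done.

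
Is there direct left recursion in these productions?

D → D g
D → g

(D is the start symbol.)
Direct left recursion occurs when N → N α for some non-terminal N (the right-hand side begins with the left-hand side itself).

D → D g: LEFT RECURSIVE (starts with D)
D → g: starts with g

The grammar has direct left recursion on: D.

Answer: Yes, D is left-recursive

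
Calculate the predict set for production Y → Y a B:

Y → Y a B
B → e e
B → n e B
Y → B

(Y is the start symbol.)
PREDICT(Y → Y a B) = (FIRST(RHS) \ {ε}) ∪ (FOLLOW(Y) if ε ∈ FIRST(RHS), i.e. RHS ⇒* ε)
FIRST(Y) = { 'e', 'n' }
FIRST(Y a B) = { 'e', 'n' }
ε ∉ FIRST(Y a B), so FOLLOW(Y) is not added.
PREDICT(Y → Y a B) = { 'e', 'n' }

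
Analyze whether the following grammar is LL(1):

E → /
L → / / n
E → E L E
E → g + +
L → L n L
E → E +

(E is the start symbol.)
No. Predict set conflict for E: { '/' }

Relevant sets:
  FIRST(E) = { '/', 'g' }
  FIRST(L) = { '/' }

For E:
  PREDICT(E → '/') = { '/' }
  PREDICT(E → E L E) = { '/', 'g' }
  PREDICT(E → g '+' '+') = { 'g' }
  PREDICT(E → E '+') = { '/', 'g' }
For L:
  PREDICT(L → '/' '/' n) = { '/' }
  PREDICT(L → L n L) = { '/' }

Conflict found: Predict set conflict for E: { '/' }
The grammar is NOT LL(1).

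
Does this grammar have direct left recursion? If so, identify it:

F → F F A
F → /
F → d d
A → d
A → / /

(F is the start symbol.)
Yes, F is left-recursive

F → F F A: LEFT RECURSIVE (starts with F)
F → /: starts with '/'
F → d d: starts with d
A → d: starts with d
A → / /: starts with '/'

The grammar has direct left recursion on: F.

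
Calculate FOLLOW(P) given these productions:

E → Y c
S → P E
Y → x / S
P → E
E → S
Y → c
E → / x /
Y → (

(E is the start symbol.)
To compute FOLLOW(P), find every occurrence of P on a right-hand side N → α P β: add FIRST(β) \ {ε}, and if β is empty or nullable also add FOLLOW(N). Iterate to a fixed point.

In S → P E: P is followed by E, add FIRST(E) \ {ε} = { '(', '/', 'c', 'x' }

Taking the union: FOLLOW(P) = { '(', '/', 'c', 'x' }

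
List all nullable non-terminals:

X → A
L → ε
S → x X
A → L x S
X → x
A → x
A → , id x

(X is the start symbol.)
ε-productions: L → ε
So L is immediately nullable.
No further non-terminal can be added: every production for the remaining non-terminals contains a terminal or a non-nullable non-terminal.
Nullable = { 'L' }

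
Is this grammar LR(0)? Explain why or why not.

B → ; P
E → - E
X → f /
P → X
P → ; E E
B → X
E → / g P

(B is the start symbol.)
Augment with B' → B and build the canonical LR(0) collection (I0 = CLOSURE({[B' → . B]}), then GOTO on every symbol after a dot until no new states appear). It has 16 states:
  I0: { [B → . ; P], [B → . X], [B' → . B], [X → . f /] }  — shift
  I1: { [B → ; . P], [P → . ; E E], [P → . X], [X → . f /] }  — shift
  I2: { [B' → B .] }  — accept
  I3: { [B → X .] }  — reduce
  I4: { [X → f . /] }  — shift
  I5: { [X → f / .] }  — reduce
  I6: { [E → . - E], [E → . / g P], [P → ; . E E] }  — shift
  I7: { [B → ; P .] }  — reduce
  I8: { [P → X .] }  — reduce
  I9: { [E → - . E], [E → . - E], [E → . / g P] }  — shift
  I10: { [E → / . g P] }  — shift
  I11: { [E → . - E], [E → . / g P], [P → ; E . E] }  — shift
  I12: { [P → ; E E .] }  — reduce
  I13: { [E → / g . P], [P → . ; E E], [P → . X], [X → . f /] }  — shift
  I14: { [E → / g P .] }  — reduce
  I15: { [E → - E .] }  — reduce

Every state is either a pure shift/goto state or contains exactly one complete item and nothing to shift — no conflicts. The grammar is LR(0).

Answer: Yes, the grammar is LR(0)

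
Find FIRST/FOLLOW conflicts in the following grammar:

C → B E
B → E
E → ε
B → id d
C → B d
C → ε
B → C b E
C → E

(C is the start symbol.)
Nullable non-terminals: B, C, E.
FIRST sets used below: FIRST(E) = { ε }, FIRST(C) = { 'b', 'd', 'id', ε }, FIRST(B) = { 'b', 'd', 'id', ε }

B: nullable alternative(s) B → E; FOLLOW(B) = { $, 'b', 'd' }
  B → E: FIRST \ {ε} = { } — this is the only nullable alternative, skip
  B → id d: FIRST \ {ε} = { 'id' } — disjoint from FOLLOW(B)
  B → C b E: FIRST \ {ε} = { 'b', 'd', 'id' } — overlaps FOLLOW(B) on { 'b', 'd' }: CONFLICT

C: nullable alternative(s) C → B E, C → ε, C → E; FOLLOW(C) = { $, 'b' }
  C → B E: FIRST \ {ε} = { 'b', 'd', 'id' } — overlaps FOLLOW(C) on { 'b' }: CONFLICT
  C → B d: FIRST \ {ε} = { 'b', 'd', 'id' } — overlaps FOLLOW(C) on { 'b' }: CONFLICT
  C → ε: FIRST \ {ε} = { } — disjoint from FOLLOW(C)
  C → E: FIRST \ {ε} = { } — disjoint from FOLLOW(C)
E has a nullable alternative but only one production, so nothing to check.

So the grammar has 3 FIRST/FOLLOW conflicts (marked CONFLICT above).

Answer: Yes. C → B E with FOLLOW(C) on { 'b' }; C → B d with FOLLOW(C) on { 'b' }; B → C b E with FOLLOW(B) on { 'b', 'd' }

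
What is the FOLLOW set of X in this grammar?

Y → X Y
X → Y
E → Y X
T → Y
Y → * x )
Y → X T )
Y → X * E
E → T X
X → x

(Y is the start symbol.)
To compute FOLLOW(X), find every occurrence of X on a right-hand side N → α X β: add FIRST(β) \ {ε}, and if β is empty or nullable also add FOLLOW(N). Iterate to a fixed point.

In Y → X Y: X is followed by Y, add FIRST(Y) \ {ε} = { '*', 'x' }
In E → Y X: X is at the end, add FOLLOW(E)
In Y → X T ): X is followed by T ')', add FIRST(T ')') \ {ε} = { '*', 'x' }
In Y → X * E: X is followed by '*' E, add FIRST('*' E) \ {ε} = { '*' }
In E → T X: X is at the end, add FOLLOW(E)

The FOLLOW sets referred to above (computed the same way, to a fixed point):
  FOLLOW(E) = { $, ')', '*', 'x' }

Taking the union: FOLLOW(X) = { $, ')', '*', 'x' }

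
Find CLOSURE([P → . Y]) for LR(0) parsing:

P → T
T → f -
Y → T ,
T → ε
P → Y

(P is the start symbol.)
Start with: [P → . Y]
  [P → . Y] has the dot before Y: add [Y → . T ,]
  [Y → . T ,] has the dot before T: add [T → . f -], [T → .]
No further items can be added.

CLOSURE = { [P → . Y], [T → . f -], [T → .], [Y → . T ,] }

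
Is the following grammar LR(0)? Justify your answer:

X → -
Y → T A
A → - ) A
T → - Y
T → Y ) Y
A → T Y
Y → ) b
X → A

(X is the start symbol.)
Augment with X' → X and build the canonical LR(0) collection (I0 = CLOSURE({[X' → . X]}), then GOTO on every symbol after a dot until no new states appear). It has 18 states:
  I0: { [A → . - ) A], [A → . T Y], [T → . - Y], [T → . Y ) Y], [X → . -], [X → . A], [X' → . X], [Y → . ) b], [Y → . T A] }  — shift
  I1: { [Y → ) . b] }  — shift
  I2: { [A → - . ) A], [T → - . Y], [T → . - Y], [T → . Y ) Y], [X → - .], [Y → . ) b], [Y → . T A] }  — shift, reduce
  I3: { [X → A .] }  — reduce
  I4: { [A → . - ) A], [A → . T Y], [A → T . Y], [T → . - Y], [T → . Y ) Y], [Y → . ) b], [Y → . T A], [Y → T . A] }  — shift
  I5: { [X' → X .] }  — accept
  I6: { [T → Y . ) Y] }  — shift
  I7: { [T → . - Y], [T → . Y ) Y], [T → Y ) . Y], [Y → . ) b], [Y → . T A] }  — shift
  I8: { [T → - . Y], [T → . - Y], [T → . Y ) Y], [Y → . ) b], [Y → . T A] }  — shift
  I9: { [A → . - ) A], [A → . T Y], [T → . - Y], [T → . Y ) Y], [Y → . ) b], [Y → . T A], [Y → T . A] }  — shift
  I10: { [T → Y ) Y .], [T → Y . ) Y] }  — shift, reduce
  I11: { [A → - . ) A], [T → - . Y], [T → . - Y], [T → . Y ) Y], [Y → . ) b], [Y → . T A] }  — shift
  I12: { [Y → T A .] }  — reduce
  I13: { [A → - ) . A], [A → . - ) A], [A → . T Y], [T → . - Y], [T → . Y ) Y], [Y → ) . b], [Y → . ) b], [Y → . T A] }  — shift
  I14: { [T → - Y .], [T → Y . ) Y] }  — shift, reduce
  I15: { [A → - ) A .] }  — reduce
  I16: { [Y → ) b .] }  — reduce
  I17: { [A → T Y .], [T → Y . ) Y] }  — shift, reduce

Conflict in state I2:
  Shift-reduce conflict between [X → - .] and [A → - . ) A]
So the grammar is NOT LR(0).

Answer: No. Shift-reduce conflict between [X → - .] and [A → - . ) A]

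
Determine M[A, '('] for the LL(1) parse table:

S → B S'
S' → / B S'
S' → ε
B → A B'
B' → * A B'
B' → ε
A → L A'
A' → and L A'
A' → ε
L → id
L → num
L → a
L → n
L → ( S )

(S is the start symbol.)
A → L A'

To find M[A, '('], we find productions for A where '(' is in the predict set (PREDICT(N → α) = (FIRST(α) \ {ε}) ∪ (FOLLOW(N) if α ⇒* ε)).

Relevant sets:
  FIRST(L) = { '(', 'a', 'id', 'n', 'num' }

A → L A': PREDICT = { '(', 'a', 'id', 'n', 'num' }
  '(' is in predict set, so this production goes in M[A, '(']

M[A, '('] = A → L A'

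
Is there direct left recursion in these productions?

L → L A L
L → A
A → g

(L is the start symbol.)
Yes, L is left-recursive

Direct left recursion occurs when N → N α for some non-terminal N (the right-hand side begins with the left-hand side itself).

L → L A L: LEFT RECURSIVE (starts with L)
L → A: starts with A
A → g: starts with g

The grammar has direct left recursion on: L.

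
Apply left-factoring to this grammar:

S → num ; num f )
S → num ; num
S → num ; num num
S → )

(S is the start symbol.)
Left-factoring transforms A → αβ₁ | αβ₂ into A → αA' and A' → β₁ | β₂
(α is the longest common prefix among the alternatives). Repeat until
no nonterminal has two alternatives with a common prefix.

Round 1: S has alternatives sharing prefix 'num ; num'. Introduce S': S → num ; num S'
  Add: S' → f )
  Add: S' → ε
  Add: S' → num

No remaining common prefixes — done.

Resulting grammar:
S → num ; num S'
S' → f )
S' → ε
S' → num
S → )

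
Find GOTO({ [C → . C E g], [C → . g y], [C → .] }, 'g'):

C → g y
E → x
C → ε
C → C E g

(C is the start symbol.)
GOTO(I, 'g') = CLOSURE({ [A → αX.β] : [A → α.Xβ] ∈ I, X = 'g' })

Items with dot before 'g', with the dot advanced:
  [C → . g y] → [C → g . y]
Closure adds nothing (no advanced item has the dot before a non-terminal).

GOTO = { [C → g . y] }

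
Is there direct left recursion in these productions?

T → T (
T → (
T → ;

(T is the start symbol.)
Yes, T is left-recursive

Direct left recursion occurs when N → N α for some non-terminal N (the right-hand side begins with the left-hand side itself).

T → T (: LEFT RECURSIVE (starts with T)
T → (: starts with '('
T → ;: starts with ';'

The grammar has direct left recursion on: T.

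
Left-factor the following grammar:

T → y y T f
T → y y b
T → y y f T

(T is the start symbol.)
Left-factoring transforms A → αβ₁ | αβ₂ into A → αA' and A' → β₁ | β₂
(α is the longest common prefix among the alternatives). Repeat until
no nonterminal has two alternatives with a common prefix.

Round 1: T has alternatives sharing prefix 'y y'. Introduce T': T → y y T'
  Add: T' → T f
  Add: T' → b
  Add: T' → f T

No remaining common prefixes — done.

Resulting grammar:
T → y y T'
T' → T f
T' → b
T' → f T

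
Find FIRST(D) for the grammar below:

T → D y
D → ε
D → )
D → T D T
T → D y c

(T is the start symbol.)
{ ')', 'y', ε }

To compute FIRST(D), examine every production with D on the left-hand side, reading each right-hand side left to right until a non-nullable symbol is reached.

FIRST sets of the other non-terminals involved (by the same procedure, iterated to a fixed point):
  FIRST(T) = { ')', 'y' }

From D → ε:
  - ε-production, so ε ∈ FIRST(D)
From D → ):
  - ')' is a terminal: add ')' and stop
From D → T D T:
  - T is a non-terminal: add FIRST(T) \ {ε} = { ')', 'y' }
    T is not nullable, so stop

Collecting: FIRST(D) = { ')', 'y', ε }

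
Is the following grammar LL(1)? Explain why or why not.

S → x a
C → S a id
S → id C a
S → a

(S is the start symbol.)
A grammar is LL(1) if for each non-terminal N with multiple productions, the predict sets of those productions are pairwise disjoint, where PREDICT(N → α) = (FIRST(α) \ {ε}) ∪ (FOLLOW(N) if α ⇒* ε).

For S:
  PREDICT(S → x a) = { 'x' }
  PREDICT(S → id C a) = { 'id' }
  PREDICT(S → a) = { 'a' }
C has a single production, so nothing to check there.

All predict sets are disjoint. The grammar IS LL(1).

Answer: Yes, the grammar is LL(1).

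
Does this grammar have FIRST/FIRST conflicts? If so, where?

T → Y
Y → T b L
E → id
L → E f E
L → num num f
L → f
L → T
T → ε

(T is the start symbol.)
A FIRST/FIRST conflict occurs when two productions N → α and N → β for the same non-terminal have FIRST(α) ∩ FIRST(β) ≠ ∅ (with ε ∈ FIRST of a nullable right-hand side, so two nullable alternatives also conflict).

FIRST sets of the non-terminals at (or reachable through a nullable prefix from) the front of some alternative:
  FIRST(Y) = { 'b' }
  FIRST(E) = { 'id' }
  FIRST(T) = { 'b', ε }

Productions for T:
  T → Y: FIRST = { 'b' }
  T → ε: FIRST = { ε }
Productions for L:
  L → E f E: FIRST = { 'id' }
  L → num num f: FIRST = { 'num' }
  L → f: FIRST = { 'f' }
  L → T: FIRST = { 'b', ε }
Y, E have only one production, so no FIRST/FIRST conflict is possible there.

All alternatives of each non-terminal have pairwise disjoint FIRST sets.

Answer: No FIRST/FIRST conflicts.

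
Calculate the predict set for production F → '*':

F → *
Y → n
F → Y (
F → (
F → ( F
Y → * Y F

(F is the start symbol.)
{ '*' }

PREDICT(F → '*') = (FIRST(RHS) \ {ε}) ∪ (FOLLOW(F) if ε ∈ FIRST(RHS), i.e. RHS ⇒* ε)
FIRST('*') = { '*' }
ε ∉ FIRST('*'), so FOLLOW(F) is not added.
PREDICT(F → '*') = { '*' }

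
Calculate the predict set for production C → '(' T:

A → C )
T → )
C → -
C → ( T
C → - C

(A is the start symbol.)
{ '(' }

PREDICT(C → '(' T) = (FIRST(RHS) \ {ε}) ∪ (FOLLOW(C) if ε ∈ FIRST(RHS), i.e. RHS ⇒* ε)
FIRST('(' T) = { '(' }
ε ∉ FIRST('(' T), so FOLLOW(C) is not added.
PREDICT(C → '(' T) = { '(' }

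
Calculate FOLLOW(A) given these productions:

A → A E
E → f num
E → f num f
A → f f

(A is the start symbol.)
To compute FOLLOW(A), find every occurrence of A on a right-hand side N → α A β: add FIRST(β) \ {ε}, and if β is empty or nullable also add FOLLOW(N). Iterate to a fixed point.

A is the start symbol, so $ ∈ FOLLOW(A).
In A → A E: A is followed by E, add FIRST(E) \ {ε} = { 'f' }

Taking the union: FOLLOW(A) = { $, 'f' }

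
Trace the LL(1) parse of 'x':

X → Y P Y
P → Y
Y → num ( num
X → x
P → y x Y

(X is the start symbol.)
Stack is shown with the top on the left.

Stack  Input  Action
--------------------
X $    x $    output X → x
x $    x $    match 'x'
$      $      accept

The string is accepted.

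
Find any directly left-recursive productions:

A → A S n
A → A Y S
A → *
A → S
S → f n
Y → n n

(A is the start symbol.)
Yes, A is left-recursive

Direct left recursion occurs when N → N α for some non-terminal N (the right-hand side begins with the left-hand side itself).

A → A S n: LEFT RECURSIVE (starts with A)
A → A Y S: LEFT RECURSIVE (starts with A)
A → *: starts with '*'
A → S: starts with S
S → f n: starts with f
Y → n n: starts with n

The grammar has direct left recursion on: A.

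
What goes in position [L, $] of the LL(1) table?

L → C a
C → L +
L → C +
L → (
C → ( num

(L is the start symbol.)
To find M[L, $], we find productions for L where $ is in the predict set (PREDICT(N → α) = (FIRST(α) \ {ε}) ∪ (FOLLOW(N) if α ⇒* ε)).

Relevant sets:
  FIRST(C) = { '(' }

L → C a: PREDICT = { '(' }
L → C +: PREDICT = { '(' }
L → (: PREDICT = { '(' }

M[L, $] is empty (no production applies)

Answer: Empty (error entry)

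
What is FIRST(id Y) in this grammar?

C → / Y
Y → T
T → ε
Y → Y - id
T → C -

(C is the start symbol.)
{ 'id' }

To compute FIRST(id Y), process the symbols left to right:
Symbol id is a terminal. Add 'id' and stop.
FIRST(id Y) = { 'id' }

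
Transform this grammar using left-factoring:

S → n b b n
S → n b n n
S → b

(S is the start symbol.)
S → n b S'
S' → b n
S' → n n
S → b

Left-factoring transforms A → αβ₁ | αβ₂ into A → αA' and A' → β₁ | β₂
(α is the longest common prefix among the alternatives). Repeat until
no nonterminal has two alternatives with a common prefix.

Round 1: S has alternatives sharing prefix 'n b'. Introduce S': S → n b S'
  Add: S' → b n
  Add: S' → n n

No remaining common prefixes — done.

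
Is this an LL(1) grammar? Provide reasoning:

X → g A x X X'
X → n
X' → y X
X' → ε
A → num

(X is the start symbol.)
A grammar is LL(1) if for each non-terminal N with multiple productions, the predict sets of those productions are pairwise disjoint, where PREDICT(N → α) = (FIRST(α) \ {ε}) ∪ (FOLLOW(N) if α ⇒* ε).

Relevant sets:
  FOLLOW(X') = { $, 'y' }

For X:
  PREDICT(X → g A x X X') = { 'g' }
  PREDICT(X → n) = { 'n' }
For X':
  PREDICT(X' → y X) = { 'y' }
  PREDICT(X' → ε) = { $, 'y' }
A has a single production, so nothing to check there.

Conflict found: Predict set conflict for X': { 'y' }
The grammar is NOT LL(1).

Answer: No. Predict set conflict for X': { 'y' }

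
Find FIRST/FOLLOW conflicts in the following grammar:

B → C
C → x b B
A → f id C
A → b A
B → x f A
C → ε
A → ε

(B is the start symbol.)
A FIRST/FOLLOW conflict occurs when a non-terminal N has a nullable alternative N → β (β ⇒* ε) and another alternative N → α with FIRST(α) ∩ FOLLOW(N) ≠ ∅: on such a lookahead the parser cannot decide between expanding α and letting N vanish via β.

Nullable non-terminals: A, B, C.
FIRST sets used below: FIRST(C) = { 'x', ε }

A: nullable alternative(s) A → ε; FOLLOW(A) = { $ }
  A → f id C: FIRST \ {ε} = { 'f' } — disjoint from FOLLOW(A)
  A → b A: FIRST \ {ε} = { 'b' } — disjoint from FOLLOW(A)
  A → ε: FIRST \ {ε} = { } — this is the only nullable alternative, skip

B: nullable alternative(s) B → C; FOLLOW(B) = { $ }
  B → C: FIRST \ {ε} = { 'x' } — this is the only nullable alternative, skip
  B → x f A: FIRST \ {ε} = { 'x' } — disjoint from FOLLOW(B)

C: nullable alternative(s) C → ε; FOLLOW(C) = { $ }
  C → x b B: FIRST \ {ε} = { 'x' } — disjoint from FOLLOW(C)
  C → ε: FIRST \ {ε} = { } — this is the only nullable alternative, skip

No FIRST/FOLLOW conflicts found.

Answer: No FIRST/FOLLOW conflicts.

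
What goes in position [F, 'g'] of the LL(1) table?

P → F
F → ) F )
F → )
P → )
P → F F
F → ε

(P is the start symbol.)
Empty (error entry)

To find M[F, 'g'], we find productions for F where 'g' is in the predict set (PREDICT(N → α) = (FIRST(α) \ {ε}) ∪ (FOLLOW(N) if α ⇒* ε)).

Relevant sets:
  FOLLOW(F) = { $, ')' }

F → ) F ): PREDICT = { ')' }
F → ): PREDICT = { ')' }
F → ε: PREDICT = { $, ')' }

M[F, 'g'] is empty (no production applies)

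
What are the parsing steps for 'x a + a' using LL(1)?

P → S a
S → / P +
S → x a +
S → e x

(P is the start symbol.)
Stack is shown with the top on the left.

Stack      Input      Action
----------------------------
P $        x a + a $  output P → S a
S a $      x a + a $  output S → x a +
x a + a $  x a + a $  match 'x'
a + a $    a + a $    match 'a'
+ a $      + a $      match '+'
a $        a $        match 'a'
$          $          accept

The string is accepted.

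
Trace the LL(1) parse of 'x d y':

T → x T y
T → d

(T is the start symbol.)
Stack is shown with the top on the left.

Stack    Input    Action
------------------------
T $      x d y $  output T → x T y
x T y $  x d y $  match 'x'
T y $    d y $    output T → d
d y $    d y $    match 'd'
y $      y $      match 'y'
$        $        accept

The string is accepted.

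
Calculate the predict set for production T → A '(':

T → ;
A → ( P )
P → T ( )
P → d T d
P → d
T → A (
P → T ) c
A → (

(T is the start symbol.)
PREDICT(T → A '(') = (FIRST(RHS) \ {ε}) ∪ (FOLLOW(T) if ε ∈ FIRST(RHS), i.e. RHS ⇒* ε)
FIRST(A) = { '(' }
FIRST(A '(') = { '(' }
ε ∉ FIRST(A '('), so FOLLOW(T) is not added.
PREDICT(T → A '(') = { '(' }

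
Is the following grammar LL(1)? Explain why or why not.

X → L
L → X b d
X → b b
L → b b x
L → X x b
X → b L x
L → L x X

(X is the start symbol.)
Relevant sets:
  FIRST(L) = { 'b' }
  FIRST(X) = { 'b' }

For X:
  PREDICT(X → L) = { 'b' }
  PREDICT(X → b b) = { 'b' }
  PREDICT(X → b L x) = { 'b' }
For L:
  PREDICT(L → X b d) = { 'b' }
  PREDICT(L → b b x) = { 'b' }
  PREDICT(L → X x b) = { 'b' }
  PREDICT(L → L x X) = { 'b' }

Conflict found: Predict set conflict for X: { 'b' }
The grammar is NOT LL(1).

Answer: No. Predict set conflict for X: { 'b' }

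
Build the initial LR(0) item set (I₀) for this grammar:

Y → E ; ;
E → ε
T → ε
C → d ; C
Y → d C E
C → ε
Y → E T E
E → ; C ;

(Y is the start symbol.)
First, augment the grammar with Y' → Y
I₀ = CLOSURE({ [Y' → . Y] }):
  [Y' → . Y] has the dot before Y: add [Y → . E ; ;], [Y → . d C E], [Y → . E T E]
  [Y → . E ; ;] has the dot before E: add [E → .], [E → . ; C ;]
No further items can be added.

I₀ = { [E → . ; C ;], [E → .], [Y → . E ; ;], [Y → . E T E], [Y → . d C E], [Y' → . Y] }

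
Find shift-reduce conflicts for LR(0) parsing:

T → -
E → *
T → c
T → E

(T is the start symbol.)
No shift-reduce conflicts

A shift-reduce conflict occurs when an LR(0) state has both:
  - a complete (reduce) item [A → α .] (dot at the end), and
  - a shift item [B → β . c γ] (dot before a terminal).

Augment with T' → T and build the canonical LR(0) collection (I0 = CLOSURE({[T' → . T]}), then GOTO on every symbol after a dot until no new states appear). It has 6 states:
  I0: { [E → . *], [T → . -], [T → . E], [T → . c], [T' → . T] }  — shift
  I1: { [E → * .] }  — reduce
  I2: { [T → - .] }  — reduce
  I3: { [T → E .] }  — reduce
  I4: { [T' → T .] }  — accept
  I5: { [T → c .] }  — reduce

No state contains both a complete item and a shift item.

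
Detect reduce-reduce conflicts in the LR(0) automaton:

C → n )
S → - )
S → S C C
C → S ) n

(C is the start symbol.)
No reduce-reduce conflicts

A reduce-reduce conflict occurs when an LR(0) state has two complete items [A → α .] and [B → β .] — both call for a reduction, and with no lookahead the parser cannot choose between them.

Augment with C' → C and build the canonical LR(0) collection (I0 = CLOSURE({[C' → . C]}), then GOTO on every symbol after a dot until no new states appear). It has 11 states:
  I0: { [C → . S ) n], [C → . n )], [C' → . C], [S → . - )], [S → . S C C] }  — shift
  I1: { [S → - . )] }  — shift
  I2: { [C' → C .] }  — accept
  I3: { [C → . S ) n], [C → . n )], [C → S . ) n], [S → . - )], [S → . S C C], [S → S . C C] }  — shift
  I4: { [C → n . )] }  — shift
  I5: { [C → n ) .] }  — reduce
  I6: { [C → S ) . n] }  — shift
  I7: { [C → . S ) n], [C → . n )], [S → . - )], [S → . S C C], [S → S C . C] }  — shift
  I8: { [S → S C C .] }  — reduce
  I9: { [C → S ) n .] }  — reduce
  I10: { [S → - ) .] }  — reduce

No state contains more than one complete item.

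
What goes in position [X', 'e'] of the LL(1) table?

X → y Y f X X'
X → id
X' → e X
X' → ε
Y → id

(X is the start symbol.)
To find M[X', 'e'], we find productions for X' where 'e' is in the predict set (PREDICT(N → α) = (FIRST(α) \ {ε}) ∪ (FOLLOW(N) if α ⇒* ε)).

Relevant sets:
  FOLLOW(X') = { $, 'e' }

X' → e X: PREDICT = { 'e' }
  'e' is in predict set, so this production goes in M[X', 'e']
X' → ε: PREDICT = { $, 'e' }
  'e' is in predict set, so this production goes in M[X', 'e']

M[X', 'e'] = X' → e X, X' → ε  (a multiply-defined cell — the grammar is not LL(1))

Answer: X' → e X, X' → ε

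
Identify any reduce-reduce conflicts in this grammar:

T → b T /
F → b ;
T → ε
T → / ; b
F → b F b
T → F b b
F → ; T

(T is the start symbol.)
A reduce-reduce conflict occurs when an LR(0) state has two complete items [A → α .] and [B → β .] — both call for a reduction, and with no lookahead the parser cannot choose between them.

Augment with T' → T and build the canonical LR(0) collection (I0 = CLOSURE({[T' → . T]}), then GOTO on every symbol after a dot until no new states appear). It has 16 states:
  I0: { [F → . ; T], [F → . b ;], [F → . b F b], [T → . / ; b], [T → . F b b], [T → . b T /], [T → .], [T' → . T] }  — shift, reduce
  I1: { [T → / . ; b] }  — shift
  I2: { [F → . ; T], [F → . b ;], [F → . b F b], [F → ; . T], [T → . / ; b], [T → . F b b], [T → . b T /], [T → .] }  — shift, reduce
  I3: { [T → F . b b] }  — shift
  I4: { [T' → T .] }  — accept
  I5: { [F → . ; T], [F → . b ;], [F → . b F b], [F → b . ;], [F → b . F b], [T → . / ; b], [T → . F b b], [T → . b T /], [T → .], [T → b . T /] }  — shift, reduce
  I6: { [F → . ; T], [F → . b ;], [F → . b F b], [F → ; . T], [F → b ; .], [T → . / ; b], [T → . F b b], [T → . b T /], [T → .] }  — shift, 2 reduces
  I7: { [F → b F . b], [T → F . b b] }  — shift
  I8: { [T → b T . /] }  — shift
  I9: { [T → b T / .] }  — reduce
  I10: { [F → b F b .], [T → F b . b] }  — shift, reduce
  I11: { [T → F b b .] }  — reduce
  I12: { [F → ; T .] }  — reduce
  I13: { [T → F b . b] }  — shift
  I14: { [T → / ; . b] }  — shift
  I15: { [T → / ; b .] }  — reduce

I6 contains complete items [F → b ; .], [T → .] — reduce-reduce conflict.

Answer: Yes — I6: [F → b ; .] vs [T → .]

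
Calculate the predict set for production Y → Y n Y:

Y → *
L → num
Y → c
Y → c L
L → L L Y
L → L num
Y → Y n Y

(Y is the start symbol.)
PREDICT(Y → Y n Y) = (FIRST(RHS) \ {ε}) ∪ (FOLLOW(Y) if ε ∈ FIRST(RHS), i.e. RHS ⇒* ε)
FIRST(Y) = { '*', 'c' }
FIRST(Y n Y) = { '*', 'c' }
ε ∉ FIRST(Y n Y), so FOLLOW(Y) is not added.
PREDICT(Y → Y n Y) = { '*', 'c' }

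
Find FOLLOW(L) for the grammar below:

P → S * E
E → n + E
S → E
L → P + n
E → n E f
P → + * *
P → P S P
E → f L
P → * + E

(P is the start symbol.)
To compute FOLLOW(L), find every occurrence of L on a right-hand side N → α L β: add FIRST(β) \ {ε}, and if β is empty or nullable also add FOLLOW(N). Iterate to a fixed point.

In E → f L: L is at the end, add FOLLOW(E)

The FOLLOW sets referred to above (computed the same way, to a fixed point):
  FOLLOW(E) = { $, '*', '+', 'f', 'n' }

Taking the union: FOLLOW(L) = { $, '*', '+', 'f', 'n' }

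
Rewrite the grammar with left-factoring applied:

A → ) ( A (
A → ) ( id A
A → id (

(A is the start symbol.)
Left-factoring transforms A → αβ₁ | αβ₂ into A → αA' and A' → β₁ | β₂
(α is the longest common prefix among the alternatives). Repeat until
no nonterminal has two alternatives with a common prefix.

Round 1: A has alternatives sharing prefix ') ('. Introduce A': A → ) ( A'
  Add: A' → A (
  Add: A' → id A

No remaining common prefixes — done.

Resulting grammar:
A → ) ( A'
A' → A (
A' → id A
A → id (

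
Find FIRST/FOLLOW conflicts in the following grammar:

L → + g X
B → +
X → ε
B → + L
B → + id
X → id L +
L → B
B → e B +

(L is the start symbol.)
A FIRST/FOLLOW conflict occurs when a non-terminal N has a nullable alternative N → β (β ⇒* ε) and another alternative N → α with FIRST(α) ∩ FOLLOW(N) ≠ ∅: on such a lookahead the parser cannot decide between expanding α and letting N vanish via β.

Nullable non-terminals: X.

X: nullable alternative(s) X → ε; FOLLOW(X) = { $, '+' }
  X → ε: FIRST \ {ε} = { } — this is the only nullable alternative, skip
  X → id L +: FIRST \ {ε} = { 'id' } — disjoint from FOLLOW(X)

B, L have no nullable alternative, so no FIRST/FOLLOW check is needed there.

No FIRST/FOLLOW conflicts found.

Answer: No FIRST/FOLLOW conflicts.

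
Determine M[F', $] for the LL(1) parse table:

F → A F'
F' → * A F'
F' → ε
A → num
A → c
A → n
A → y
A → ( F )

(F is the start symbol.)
To find M[F', $], we find productions for F' where $ is in the predict set (PREDICT(N → α) = (FIRST(α) \ {ε}) ∪ (FOLLOW(N) if α ⇒* ε)).

Relevant sets:
  FOLLOW(F') = { $, ')' }

F' → * A F': PREDICT = { '*' }
F' → ε: PREDICT = { $, ')' }
  $ is in predict set, so this production goes in M[F', $]

M[F', $] = F' → ε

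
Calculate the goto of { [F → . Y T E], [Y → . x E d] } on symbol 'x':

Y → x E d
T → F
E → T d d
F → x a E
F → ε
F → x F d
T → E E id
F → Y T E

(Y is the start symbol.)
{ [E → . T d d], [F → . Y T E], [F → . x F d], [F → . x a E], [F → .], [T → . E E id], [T → . F], [Y → . x E d], [Y → x . E d] }

GOTO(I, 'x') = CLOSURE({ [A → αX.β] : [A → α.Xβ] ∈ I, X = 'x' })

Items with dot before 'x', with the dot advanced:
  [Y → . x E d] → [Y → x . E d]
Closure of the advanced items:
  [Y → x . E d] has the dot before E: add [E → . T d d]
  [E → . T d d] has the dot before T: add [T → . F], [T → . E E id]
  [T → . F] has the dot before F: add [F → . x a E], [F → .], [F → . x F d], [F → . Y T E]
  [F → . Y T E] has the dot before Y: add [Y → . x E d]

GOTO = { [E → . T d d], [F → . Y T E], [F → . x F d], [F → . x a E], [F → .], [T → . E E id], [T → . F], [Y → . x E d], [Y → x . E d] }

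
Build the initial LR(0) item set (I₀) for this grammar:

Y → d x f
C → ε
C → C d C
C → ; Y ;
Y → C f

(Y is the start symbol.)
First, augment the grammar with Y' → Y
I₀ = CLOSURE({ [Y' → . Y] }):
  [Y' → . Y] has the dot before Y: add [Y → . d x f], [Y → . C f]
  [Y → . C f] has the dot before C: add [C → .], [C → . C d C], [C → . ; Y ;]
No further items can be added.

I₀ = { [C → . ; Y ;], [C → . C d C], [C → .], [Y → . C f], [Y → . d x f], [Y' → . Y] }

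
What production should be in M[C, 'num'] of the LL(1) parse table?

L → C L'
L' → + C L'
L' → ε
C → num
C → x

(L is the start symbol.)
To find M[C, 'num'], we find productions for C where 'num' is in the predict set (PREDICT(N → α) = (FIRST(α) \ {ε}) ∪ (FOLLOW(N) if α ⇒* ε)).

C → num: PREDICT = { 'num' }
  'num' is in predict set, so this production goes in M[C, 'num']
C → x: PREDICT = { 'x' }

M[C, 'num'] = C → num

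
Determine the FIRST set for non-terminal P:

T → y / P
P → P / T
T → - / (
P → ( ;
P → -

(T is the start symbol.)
From P → P / T:
  - P is the symbol being defined: contributes nothing new
    P is not nullable, so stop
From P → ( ;:
  - '(' is a terminal: add '(' and stop
From P → -:
  - '-' is a terminal: add '-' and stop

Collecting: FIRST(P) = { '(', '-' }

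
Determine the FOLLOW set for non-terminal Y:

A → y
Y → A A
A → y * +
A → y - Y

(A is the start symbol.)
To compute FOLLOW(Y), find every occurrence of Y on a right-hand side N → α Y β: add FIRST(β) \ {ε}, and if β is empty or nullable also add FOLLOW(N). Iterate to a fixed point.

In A → y - Y: Y is at the end, add FOLLOW(A)

The FOLLOW sets referred to above (computed the same way, to a fixed point):
  FOLLOW(A) = { $, 'y' }

Taking the union: FOLLOW(Y) = { $, 'y' }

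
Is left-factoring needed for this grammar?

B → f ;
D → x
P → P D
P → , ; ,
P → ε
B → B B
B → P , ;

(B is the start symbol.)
Left-factoring is needed when two productions for the same non-terminal
share a common prefix on the right-hand side.

Productions for B:
  B → f ;
  B → B B
  B → P , ;
Productions for P:
  P → P D
  P → , ; ,
  P → ε

No common prefixes found.

Answer: No, left-factoring is not needed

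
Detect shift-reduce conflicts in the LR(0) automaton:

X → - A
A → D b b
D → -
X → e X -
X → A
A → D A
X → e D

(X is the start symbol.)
Yes — I1: [D → - .] vs [D → . -]; I6: [X → e D .] vs [A → D . b b]

A shift-reduce conflict occurs when an LR(0) state has both:
  - a complete (reduce) item [A → α .] (dot at the end), and
  - a shift item [B → β . c γ] (dot before a terminal).

Augment with X' → X and build the canonical LR(0) collection (I0 = CLOSURE({[X' → . X]}), then GOTO on every symbol after a dot until no new states appear). It has 14 states:
  I0: { [A → . D A], [A → . D b b], [D → . -], [X → . - A], [X → . A], [X → . e D], [X → . e X -], [X' → . X] }  — shift
  I1: { [A → . D A], [A → . D b b], [D → - .], [D → . -], [X → - . A] }  — shift, reduce
  I2: { [X → A .] }  — reduce
  I3: { [A → . D A], [A → . D b b], [A → D . A], [A → D . b b], [D → . -] }  — shift
  I4: { [X' → X .] }  — accept
  I5: { [A → . D A], [A → . D b b], [D → . -], [X → . - A], [X → . A], [X → . e D], [X → . e X -], [X → e . D], [X → e . X -] }  — shift
  I6: { [A → . D A], [A → . D b b], [A → D . A], [A → D . b b], [D → . -], [X → e D .] }  — shift, reduce
  I7: { [X → e X . -] }  — shift
  I8: { [X → e X - .] }  — reduce
  I9: { [D → - .] }  — reduce
  I10: { [A → D A .] }  — reduce
  I11: { [A → D b . b] }  — shift
  I12: { [A → D b b .] }  — reduce
  I13: { [X → - A .] }  — reduce

I1 contains reduce item [D → - .] and shift item [D → . -] — shift-reduce conflict.
I6 contains reduce item [X → e D .] and shift items [A → D . b b], [D → . -] — shift-reduce conflict.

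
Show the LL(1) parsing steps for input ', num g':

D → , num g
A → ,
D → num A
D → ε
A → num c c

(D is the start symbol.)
LL(1) parsing maintains a stack (initially the start symbol over $) and the input. At each step: if the stack top is a terminal, match it against the current input token; if it is a non-terminal N, replace it with the RHS of M[N, lookahead] (the unique production whose predict set contains the lookahead).

Stack is shown with the top on the left.

Stack      Input      Action
----------------------------
D $        , num g $  output D → , num g
, num g $  , num g $  match ','
num g $    num g $    match 'num'
g $        g $        match 'g'
$          $          accept

The string is accepted.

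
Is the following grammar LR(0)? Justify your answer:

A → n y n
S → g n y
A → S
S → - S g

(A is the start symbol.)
A grammar is LR(0) if no state in the canonical LR(0) collection has:
  - both a shift item (dot before a terminal) and a complete item (shift-reduce conflict), or
  - two or more complete items (reduce-reduce conflict; the accept item [A' → A .] counts as a complete item here).

Augment with A' → A and build the canonical LR(0) collection (I0 = CLOSURE({[A' → . A]}), then GOTO on every symbol after a dot until no new states appear). It has 12 states:
  I0: { [A → . S], [A → . n y n], [A' → . A], [S → . - S g], [S → . g n y] }  — shift
  I1: { [S → - . S g], [S → . - S g], [S → . g n y] }  — shift
  I2: { [A' → A .] }  — accept
  I3: { [A → S .] }  — reduce
  I4: { [S → g . n y] }  — shift
  I5: { [A → n . y n] }  — shift
  I6: { [A → n y . n] }  — shift
  I7: { [A → n y n .] }  — reduce
  I8: { [S → g n . y] }  — shift
  I9: { [S → g n y .] }  — reduce
  I10: { [S → - S . g] }  — shift
  I11: { [S → - S g .] }  — reduce

Every state is either a pure shift/goto state or contains exactly one complete item and nothing to shift — no conflicts. The grammar is LR(0).

Answer: Yes, the grammar is LR(0)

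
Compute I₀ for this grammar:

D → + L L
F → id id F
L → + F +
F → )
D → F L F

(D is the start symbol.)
First, augment the grammar with D' → D
I₀ = CLOSURE({ [D' → . D] }):
  [D' → . D] has the dot before D: add [D → . + L L], [D → . F L F]
  [D → . F L F] has the dot before F: add [F → . id id F], [F → . )]
No further items can be added.

I₀ = { [D → . + L L], [D → . F L F], [D' → . D], [F → . )], [F → . id id F] }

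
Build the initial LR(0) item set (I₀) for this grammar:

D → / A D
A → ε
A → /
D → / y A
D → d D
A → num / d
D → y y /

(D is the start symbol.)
{ [D → . / A D], [D → . / y A], [D → . d D], [D → . y y /], [D' → . D] }

First, augment the grammar with D' → D
I₀ = CLOSURE({ [D' → . D] }):
  [D' → . D] has the dot before D: add [D → . / A D], [D → . / y A], [D → . d D], [D → . y y /]
No further items can be added.

I₀ = { [D → . / A D], [D → . / y A], [D → . d D], [D → . y y /], [D' → . D] }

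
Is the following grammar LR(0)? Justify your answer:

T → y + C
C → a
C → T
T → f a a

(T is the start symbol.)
Yes, the grammar is LR(0)

Augment with T' → T and build the canonical LR(0) collection (I0 = CLOSURE({[T' → . T]}), then GOTO on every symbol after a dot until no new states appear). It has 10 states:
  I0: { [T → . f a a], [T → . y + C], [T' → . T] }  — shift
  I1: { [T' → T .] }  — accept
  I2: { [T → f . a a] }  — shift
  I3: { [T → y . + C] }  — shift
  I4: { [C → . T], [C → . a], [T → . f a a], [T → . y + C], [T → y + . C] }  — shift
  I5: { [T → y + C .] }  — reduce
  I6: { [C → T .] }  — reduce
  I7: { [C → a .] }  — reduce
  I8: { [T → f a . a] }  — shift
  I9: { [T → f a a .] }  — reduce

Every state is either a pure shift/goto state or contains exactly one complete item and nothing to shift — no conflicts. The grammar is LR(0).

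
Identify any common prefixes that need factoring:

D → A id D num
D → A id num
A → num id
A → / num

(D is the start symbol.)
Yes, D has productions with common prefix 'A id'

Left-factoring is needed when two productions for the same non-terminal
share a common prefix on the right-hand side.

Productions for D:
  D → A id D num
  D → A id num
Productions for A:
  A → num id
  A → / num

Found common prefix 'A id' in productions for D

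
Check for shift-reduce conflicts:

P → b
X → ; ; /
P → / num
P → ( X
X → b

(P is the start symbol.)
A shift-reduce conflict occurs when an LR(0) state has both:
  - a complete (reduce) item [A → α .] (dot at the end), and
  - a shift item [B → β . c γ] (dot before a terminal).

Augment with P' → P and build the canonical LR(0) collection (I0 = CLOSURE({[P' → . P]}), then GOTO on every symbol after a dot until no new states appear). It has 11 states:
  I0: { [P → . ( X], [P → . / num], [P → . b], [P' → . P] }  — shift
  I1: { [P → ( . X], [X → . ; ; /], [X → . b] }  — shift
  I2: { [P → / . num] }  — shift
  I3: { [P' → P .] }  — accept
  I4: { [P → b .] }  — reduce
  I5: { [P → / num .] }  — reduce
  I6: { [X → ; . ; /] }  — shift
  I7: { [P → ( X .] }  — reduce
  I8: { [X → b .] }  — reduce
  I9: { [X → ; ; . /] }  — shift
  I10: { [X → ; ; / .] }  — reduce

No state contains both a complete item and a shift item.

Answer: No shift-reduce conflicts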